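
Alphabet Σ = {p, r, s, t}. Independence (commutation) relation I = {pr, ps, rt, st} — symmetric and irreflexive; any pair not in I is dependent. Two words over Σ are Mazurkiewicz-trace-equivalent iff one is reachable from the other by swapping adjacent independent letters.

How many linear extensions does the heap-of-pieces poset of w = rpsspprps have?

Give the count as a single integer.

0(r) covers ∅
1(p) covers ∅
2(s) covers 0:r
3(s) covers 2:s
4(p) covers 1:p
5(p) covers 4:p
6(r) covers 3:s
7(p) covers 5:p
8(s) covers 6:r
floor of heap: 0:r, 1:p
completions by unplaced set U, small U first (add the entries for U minus each lowest piece of U):
  |U|=1: {7}:1  {8}:1
  |U|=2: {5,7}:1  {6,8}:1  {7,8}:2
  |U|=3: {3,6,8}:1  {4,5,7}:1  {5,7,8}:3  {6,7,8}:3
  |U|=4: {1,4,5,7}:1  {2,3,6,8}:1  {3,6,7,8}:4  {4,5,7,8}:4  {5,6,7,8}:6
  |U|=5: {0,2,3,6,8}:1  {1,4,5,7,8}:5  {2,3,6,7,8}:5  {3,5,6,7,8}:10  {4,5,6,7,8}:10
  |U|=6: {0,2,3,6,7,8}:6  {1,4,5,6,7,8}:15  {2,3,5,6,7,8}:15  {3,4,5,6,7,8}:20
  |U|=7: {0,2,3,5,6,7,8}:21  {1,3,4,5,6,7,8}:35  {2,3,4,5,6,7,8}:35
  start at 0(r): 70
  start at 1(p): 56
sum over floor = 126

126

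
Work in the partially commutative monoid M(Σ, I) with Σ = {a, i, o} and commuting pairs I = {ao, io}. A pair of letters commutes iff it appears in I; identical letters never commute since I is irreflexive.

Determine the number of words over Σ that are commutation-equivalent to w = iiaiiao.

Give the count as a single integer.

0(i) covers ∅
1(i) covers 0:i
2(a) covers 1:i
3(i) covers 2:a
4(i) covers 3:i
5(a) covers 4:i
6(o) covers ∅
floor of heap: 0:i, 6:o
completions by unplaced set U, small U first (add the entries for U minus each lowest piece of U):
  |U|=1: {5}:1  {6}:1
  |U|=2: {4,5}:1  {5,6}:2
  |U|=3: {3,4,5}:1  {4,5,6}:3
  |U|=4: {2,3,4,5}:1  {3,4,5,6}:4
  |U|=5: {1,2,3,4,5}:1  {2,3,4,5,6}:5
  start at 0(i): 6
  start at 6(o): 1
sum over floor = 7

7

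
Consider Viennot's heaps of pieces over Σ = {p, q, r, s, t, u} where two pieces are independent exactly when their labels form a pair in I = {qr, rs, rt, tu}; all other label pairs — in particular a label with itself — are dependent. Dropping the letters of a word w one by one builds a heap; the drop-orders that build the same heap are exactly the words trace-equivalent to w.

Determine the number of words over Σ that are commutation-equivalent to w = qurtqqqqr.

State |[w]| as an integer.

36

piece 0:q — minimal
piece 1:u rests on {0:q}
piece 2:r rests on {1:u}
piece 3:t rests on {0:q}
piece 4:q rests on {1:u, 3:t}
piece 5:q rests on {4:q}
piece 6:q rests on {5:q}
piece 7:q rests on {6:q}
piece 8:r rests on {2:r}
minimal pieces: {0:q}
ways to finish when only these pieces remain (= sum over removing one remaining piece with nothing left below it):
  1 left: {7}→1  {8}→1
  2 left: {2,8}→1  {6,7}→1  {7,8}→2
  3 left: {2,7,8}→3  {5,6,7}→1  {6,7,8}→3
  4 left: {2,6,7,8}→6  {4,5,6,7}→1  {5,6,7,8}→4
  5 left: {2,5,6,7,8}→10  {3,4,5,6,7}→1  {4,5,6,7,8}→5
  6 left: {2,4,5,6,7,8}→15  {3,4,5,6,7,8}→6
  7 left: {1,2,4,5,6,7,8}→15  {2,3,4,5,6,7,8}→21
  placing 0:q first → 36 extensions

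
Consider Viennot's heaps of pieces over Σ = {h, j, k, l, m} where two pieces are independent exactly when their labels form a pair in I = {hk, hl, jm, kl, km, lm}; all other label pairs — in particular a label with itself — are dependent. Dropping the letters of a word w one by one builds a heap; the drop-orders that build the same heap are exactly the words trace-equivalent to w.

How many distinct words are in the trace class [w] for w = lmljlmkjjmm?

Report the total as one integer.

0(l) covers ∅
1(m) covers ∅
2(l) covers 0:l
3(j) covers 2:l
4(l) covers 3:j
5(m) covers 1:m
6(k) covers 3:j
7(j) covers 4:l, 6:k
8(j) covers 7:j
9(m) covers 5:m
10(m) covers 9:m
floor of heap: 0:l, 1:m
completions by unplaced set U, small U first (add the entries for U minus each lowest piece of U):
  |U|=1: {8}:1  {10}:1
  |U|=2: {7,8}:1  {8,10}:2  {9,10}:1
  |U|=3: {4,7,8}:1  {5,9,10}:1  {6,7,8}:1  {7,8,10}:3  {8,9,10}:3
  |U|=4: {1,5,9,10}:1  {4,6,7,8}:2  {4,7,8,10}:4  {5,8,9,10}:4  {6,7,8,10}:4  {7,8,9,10}:6
  |U|=5: {1,5,8,9,10}:5  {3,4,6,7,8}:2  {4,6,7,8,10}:10  {4,7,8,9,10}:10  {5,7,8,9,10}:10  {6,7,8,9,10}:10
  |U|=6: {1,5,7,8,9,10}:15  {2,3,4,6,7,8}:2  {3,4,6,7,8,10}:12  {4,5,7,8,9,10}:20  {4,6,7,8,9,10}:30  {5,6,7,8,9,10}:20
  |U|=7: {0,2,3,4,6,7,8}:2  {1,4,5,7,8,9,10}:35  {1,5,6,7,8,9,10}:35  {2,3,4,6,7,8,10}:14  {3,4,6,7,8,9,10}:42  {4,5,6,7,8,9,10}:70
  |U|=8: {0,2,3,4,6,7,8,10}:16  {1,4,5,6,7,8,9,10}:140  {2,3,4,6,7,8,9,10}:56  {3,4,5,6,7,8,9,10}:112
  |U|=9: {0,2,3,4,6,7,8,9,10}:72  {1,3,4,5,6,7,8,9,10}:252  {2,3,4,5,6,7,8,9,10}:168
  start at 0(l): 420
  start at 1(m): 240
sum over floor = 660

660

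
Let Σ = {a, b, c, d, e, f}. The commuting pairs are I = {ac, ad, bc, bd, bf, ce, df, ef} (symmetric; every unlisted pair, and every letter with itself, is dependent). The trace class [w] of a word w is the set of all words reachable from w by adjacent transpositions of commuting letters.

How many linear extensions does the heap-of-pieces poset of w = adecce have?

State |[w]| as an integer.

drop 0:a onto floor
drop 1:d onto floor
drop 2:e onto {0:a, 1:d}
drop 3:c onto {1:d}
drop 4:c onto {3:c}
drop 5:e onto {2:e}
ground layer = {0:a, 1:d}
drop-orders for the pieces not yet dropped (sum over which currently-grounded one goes next):
  1 to go: {4} 1  {5} 1
  2 to go: {2,5} 1  {3,4} 1  {4,5} 2
  3 to go: {0,2,5} 1  {2,4,5} 3  {3,4,5} 3
  4 to go: {0,2,4,5} 4  {2,3,4,5} 6
  if 0:a drops first: 6 orders
  if 1:d drops first: 10 orders
heap linearizations: 16

16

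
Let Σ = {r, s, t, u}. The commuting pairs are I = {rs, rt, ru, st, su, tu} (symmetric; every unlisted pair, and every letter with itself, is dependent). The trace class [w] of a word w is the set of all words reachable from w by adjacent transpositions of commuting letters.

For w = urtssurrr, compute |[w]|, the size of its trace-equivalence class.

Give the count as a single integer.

drop 0:u onto floor
drop 1:r onto floor
drop 2:t onto floor
drop 3:s onto floor
drop 4:s onto {3:s}
drop 5:u onto {0:u}
drop 6:r onto {1:r}
drop 7:r onto {6:r}
drop 8:r onto {7:r}
ground layer = {0:u, 1:r, 2:t, 3:s}
drop-orders for the pieces not yet dropped (sum over which currently-grounded one goes next):
  1 to go: {2} 1  {4} 1  {5} 1  {8} 1
  2 to go: {0,5} 1  {2,4} 2  {2,5} 2  {2,8} 2  {3,4} 1  {4,5} 2  {4,8} 2  {5,8} 2  {7,8} 1
  3 to go: {0,2,5} 3  {0,4,5} 3  {0,5,8} 3  {2,3,4} 3  {2,4,5} 6  {2,4,8} 6  {2,5,8} 6  {2,7,8} 3  {3,4,5} 3  {3,4,8} 3  {4,5,8} 6  {4,7,8} 3  {5,7,8} 3  {6,7,8} 1
  4 to go: {0,2,4,5} 12  {0,2,5,8} 12  {0,3,4,5} 6  {0,4,5,8} 12  {0,5,7,8} 6  {1,6,7,8} 1  {2,3,4,5} 12  {2,3,4,8} 12  {2,4,5,8} 24  {2,4,7,8} 12  {2,5,7,8} 12  {2,6,7,8} 4  {3,4,5,8} 12  {3,4,7,8} 6  {4,5,7,8} 12  {4,6,7,8} 4  {5,6,7,8} 4
  5 to go: {0,2,3,4,5} 30  {0,2,4,5,8} 60  {0,2,5,7,8} 30  {0,3,4,5,8} 30  {0,4,5,7,8} 30  {0,5,6,7,8} 10  {1,2,6,7,8} 5  {1,4,6,7,8} 5  {1,5,6,7,8} 5  {2,3,4,5,8} 60  {2,3,4,7,8} 30  {2,4,5,7,8} 60  {2,4,6,7,8} 20  {2,5,6,7,8} 20  {3,4,5,7,8} 30  {3,4,6,7,8} 10  {4,5,6,7,8} 20
  6 to go: {0,1,5,6,7,8} 15  {0,2,3,4,5,8} 180  {0,2,4,5,7,8} 180  {0,2,5,6,7,8} 60  {0,3,4,5,7,8} 90  {0,4,5,6,7,8} 60  {1,2,4,6,7,8} 30  {1,2,5,6,7,8} 30  {1,3,4,6,7,8} 15  {1,4,5,6,7,8} 30  {2,3,4,5,7,8} 180  {2,3,4,6,7,8} 60  {2,4,5,6,7,8} 120  {3,4,5,6,7,8} 60
  7 to go: {0,1,2,5,6,7,8} 105  {0,1,4,5,6,7,8} 105  {0,2,3,4,5,7,8} 630  {0,2,4,5,6,7,8} 420  {0,3,4,5,6,7,8} 210  {1,2,3,4,6,7,8} 105  {1,2,4,5,6,7,8} 210  {1,3,4,5,6,7,8} 105  {2,3,4,5,6,7,8} 420
  if 0:u drops first: 840 orders
  if 1:r drops first: 1680 orders
  if 2:t drops first: 420 orders
  if 3:s drops first: 840 orders
heap linearizations: 3780

3780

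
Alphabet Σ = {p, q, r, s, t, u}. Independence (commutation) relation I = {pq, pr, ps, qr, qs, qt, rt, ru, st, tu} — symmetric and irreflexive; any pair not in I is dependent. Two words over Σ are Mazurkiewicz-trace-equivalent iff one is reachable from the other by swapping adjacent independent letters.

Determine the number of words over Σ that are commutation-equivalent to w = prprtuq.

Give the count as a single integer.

piece 0:p — minimal
piece 1:r — minimal
piece 2:p rests on {0:p}
piece 3:r rests on {1:r}
piece 4:t rests on {2:p}
piece 5:u rests on {2:p}
piece 6:q rests on {5:u}
minimal pieces: {0:p, 1:r}
ways to finish when only these pieces remain (= sum over removing one remaining piece with nothing left below it):
  1 left: {3}→1  {4}→1  {6}→1
  2 left: {1,3}→1  {3,4}→2  {3,6}→2  {4,6}→2  {5,6}→1
  3 left: {1,3,4}→3  {1,3,6}→3  {3,4,6}→6  {3,5,6}→3  {4,5,6}→3
  4 left: {1,3,4,6}→12  {1,3,5,6}→6  {2,4,5,6}→3  {3,4,5,6}→12
  5 left: {0,2,4,5,6}→3  {1,3,4,5,6}→30  {2,3,4,5,6}→15
  placing 0:p first → 45 extensions
  placing 1:r first → 18 extensions
total linear extensions = 63

63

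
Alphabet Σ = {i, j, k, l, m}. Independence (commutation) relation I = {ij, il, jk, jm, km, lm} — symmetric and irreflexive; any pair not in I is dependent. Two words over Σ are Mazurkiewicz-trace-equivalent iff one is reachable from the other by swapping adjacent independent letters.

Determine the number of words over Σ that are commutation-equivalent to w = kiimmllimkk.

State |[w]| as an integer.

0(k) covers ∅
1(i) covers 0:k
2(i) covers 1:i
3(m) covers 2:i
4(m) covers 3:m
5(l) covers 0:k
6(l) covers 5:l
7(i) covers 4:m
8(m) covers 7:i
9(k) covers 6:l, 7:i
10(k) covers 9:k
floor of heap: 0:k
completions by unplaced set U, small U first (add the entries for U minus each lowest piece of U):
  |U|=1: {8}:1  {10}:1
  |U|=2: {8,10}:2  {9,10}:1
  |U|=3: {6,9,10}:1  {8,9,10}:3
  |U|=4: {5,6,9,10}:1  {6,8,9,10}:4  {7,8,9,10}:3
  |U|=5: {4,7,8,9,10}:3  {5,6,8,9,10}:5  {6,7,8,9,10}:7
  |U|=6: {3,4,7,8,9,10}:3  {4,6,7,8,9,10}:10  {5,6,7,8,9,10}:12
  |U|=7: {2,3,4,7,8,9,10}:3  {3,4,6,7,8,9,10}:13  {4,5,6,7,8,9,10}:22
  |U|=8: {1,2,3,4,7,8,9,10}:3  {2,3,4,6,7,8,9,10}:16  {3,4,5,6,7,8,9,10}:35
  |U|=9: {1,2,3,4,6,7,8,9,10}:19  {2,3,4,5,6,7,8,9,10}:51
  start at 0(k): 70

70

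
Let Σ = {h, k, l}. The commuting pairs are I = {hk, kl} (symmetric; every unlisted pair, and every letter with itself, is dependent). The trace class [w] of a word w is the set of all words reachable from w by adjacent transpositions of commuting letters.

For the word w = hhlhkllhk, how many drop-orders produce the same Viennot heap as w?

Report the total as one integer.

36

drop 0:h onto floor
drop 1:h onto {0:h}
drop 2:l onto {1:h}
drop 3:h onto {2:l}
drop 4:k onto floor
drop 5:l onto {3:h}
drop 6:l onto {5:l}
drop 7:h onto {6:l}
drop 8:k onto {4:k}
ground layer = {0:h, 4:k}
drop-orders for the pieces not yet dropped (sum over which currently-grounded one goes next):
  1 to go: {7} 1  {8} 1
  2 to go: {4,8} 1  {6,7} 1  {7,8} 2
  3 to go: {4,7,8} 3  {5,6,7} 1  {6,7,8} 3
  4 to go: {3,5,6,7} 1  {4,6,7,8} 6  {5,6,7,8} 4
  5 to go: {2,3,5,6,7} 1  {3,5,6,7,8} 5  {4,5,6,7,8} 10
  6 to go: {1,2,3,5,6,7} 1  {2,3,5,6,7,8} 6  {3,4,5,6,7,8} 15
  7 to go: {0,1,2,3,5,6,7} 1  {1,2,3,5,6,7,8} 7  {2,3,4,5,6,7,8} 21
  if 0:h drops first: 28 orders
  if 4:k drops first: 8 orders
heap linearizations: 36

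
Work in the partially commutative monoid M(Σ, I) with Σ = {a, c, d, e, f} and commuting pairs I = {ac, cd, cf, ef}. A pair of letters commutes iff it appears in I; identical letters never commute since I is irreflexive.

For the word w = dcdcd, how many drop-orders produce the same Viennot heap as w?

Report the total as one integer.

#0=d has no predecessor
#1=c has no predecessor
#2=d depends on [0:d]
#3=c depends on [1:c]
#4=d depends on [2:d]
sources: [0:d, 1:c]
N(rest) = Σ N(rest − s) over sources s of rest; N(one piece) = 1:
  size 1 → [3]=1  [4]=1
  size 2 → [1,3]=1  [2,4]=1  [3,4]=2
  size 3 → [0,2,4]=1  [1,3,4]=3  [2,3,4]=3
  first=0(d) contributes 6
  first=1(c) contributes 4
|[w]| = 10

10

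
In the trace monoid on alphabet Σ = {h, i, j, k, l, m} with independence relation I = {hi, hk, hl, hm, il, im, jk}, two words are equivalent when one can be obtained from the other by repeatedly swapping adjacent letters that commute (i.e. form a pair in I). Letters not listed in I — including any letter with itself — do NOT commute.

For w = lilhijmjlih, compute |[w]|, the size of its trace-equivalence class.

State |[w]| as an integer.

180

0(l) covers ∅
1(i) covers ∅
2(l) covers 0:l
3(h) covers ∅
4(i) covers 1:i
5(j) covers 2:l, 3:h, 4:i
6(m) covers 5:j
7(j) covers 6:m
8(l) covers 7:j
9(i) covers 7:j
10(h) covers 7:j
floor of heap: 0:l, 1:i, 3:h
completions by unplaced set U, small U first (add the entries for U minus each lowest piece of U):
  |U|=1: {8}:1  {9}:1  {10}:1
  |U|=2: {8,9}:2  {8,10}:2  {9,10}:2
  |U|=3: {8,9,10}:6
  |U|=4: {7,8,9,10}:6
  |U|=5: {6,7,8,9,10}:6
  |U|=6: {5,6,7,8,9,10}:6
  |U|=7: {2,5,6,7,8,9,10}:6  {3,5,6,7,8,9,10}:6  {4,5,6,7,8,9,10}:6
  |U|=8: {0,2,5,6,7,8,9,10}:6  {1,4,5,6,7,8,9,10}:6  {2,3,5,6,7,8,9,10}:12  {2,4,5,6,7,8,9,10}:12  {3,4,5,6,7,8,9,10}:12
  |U|=9: {0,2,3,5,6,7,8,9,10}:18  {0,2,4,5,6,7,8,9,10}:18  {1,2,4,5,6,7,8,9,10}:18  {1,3,4,5,6,7,8,9,10}:18  {2,3,4,5,6,7,8,9,10}:36
  start at 0(l): 72
  start at 1(i): 72
  start at 3(h): 36
sum over floor = 180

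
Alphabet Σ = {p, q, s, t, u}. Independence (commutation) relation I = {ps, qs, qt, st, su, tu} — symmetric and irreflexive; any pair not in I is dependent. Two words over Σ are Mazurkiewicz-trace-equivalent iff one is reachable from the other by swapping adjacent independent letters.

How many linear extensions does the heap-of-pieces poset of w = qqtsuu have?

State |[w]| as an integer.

30

piece 0:q — minimal
piece 1:q rests on {0:q}
piece 2:t — minimal
piece 3:s — minimal
piece 4:u rests on {1:q}
piece 5:u rests on {4:u}
minimal pieces: {0:q, 2:t, 3:s}
ways to finish when only these pieces remain (= sum over removing one remaining piece with nothing left below it):
  1 left: {2}→1  {3}→1  {5}→1
  2 left: {2,3}→2  {2,5}→2  {3,5}→2  {4,5}→1
  3 left: {1,4,5}→1  {2,3,5}→6  {2,4,5}→3  {3,4,5}→3
  4 left: {0,1,4,5}→1  {1,2,4,5}→4  {1,3,4,5}→4  {2,3,4,5}→12
  placing 0:q first → 20 extensions
  placing 2:t first → 5 extensions
  placing 3:s first → 5 extensions
total linear extensions = 30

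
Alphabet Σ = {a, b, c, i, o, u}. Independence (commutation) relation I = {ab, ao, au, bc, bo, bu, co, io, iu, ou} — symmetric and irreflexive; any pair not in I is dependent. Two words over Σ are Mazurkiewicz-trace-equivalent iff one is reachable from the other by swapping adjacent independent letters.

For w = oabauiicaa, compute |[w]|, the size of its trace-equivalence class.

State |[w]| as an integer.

180

drop 0:o onto floor
drop 1:a onto floor
drop 2:b onto floor
drop 3:a onto {1:a}
drop 4:u onto floor
drop 5:i onto {2:b, 3:a}
drop 6:i onto {5:i}
drop 7:c onto {4:u, 6:i}
drop 8:a onto {7:c}
drop 9:a onto {8:a}
ground layer = {0:o, 1:a, 2:b, 4:u}
drop-orders for the pieces not yet dropped (sum over which currently-grounded one goes next):
  1 to go: {0} 1  {9} 1
  2 to go: {0,9} 2  {8,9} 1
  3 to go: {0,8,9} 3  {7,8,9} 1
  4 to go: {0,7,8,9} 4  {4,7,8,9} 1  {6,7,8,9} 1
  5 to go: {0,4,7,8,9} 5  {0,6,7,8,9} 5  {4,6,7,8,9} 2  {5,6,7,8,9} 1
  6 to go: {0,4,6,7,8,9} 12  {0,5,6,7,8,9} 6  {2,5,6,7,8,9} 1  {3,5,6,7,8,9} 1  {4,5,6,7,8,9} 3
  7 to go: {0,2,5,6,7,8,9} 7  {0,3,5,6,7,8,9} 7  {0,4,5,6,7,8,9} 21  {1,3,5,6,7,8,9} 1  {2,3,5,6,7,8,9} 2  {2,4,5,6,7,8,9} 4  {3,4,5,6,7,8,9} 4
  8 to go: {0,1,3,5,6,7,8,9} 8  {0,2,3,5,6,7,8,9} 16  {0,2,4,5,6,7,8,9} 32  {0,3,4,5,6,7,8,9} 32  {1,2,3,5,6,7,8,9} 3  {1,3,4,5,6,7,8,9} 5  {2,3,4,5,6,7,8,9} 10
  if 0:o drops first: 18 orders
  if 1:a drops first: 90 orders
  if 2:b drops first: 45 orders
  if 4:u drops first: 27 orders
heap linearizations: 180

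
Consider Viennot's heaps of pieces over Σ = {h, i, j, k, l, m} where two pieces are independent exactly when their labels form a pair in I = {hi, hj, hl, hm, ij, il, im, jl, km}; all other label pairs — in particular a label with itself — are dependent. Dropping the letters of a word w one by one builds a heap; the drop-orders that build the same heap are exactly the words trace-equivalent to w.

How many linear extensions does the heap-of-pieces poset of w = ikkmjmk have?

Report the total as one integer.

drop 0:i onto floor
drop 1:k onto {0:i}
drop 2:k onto {1:k}
drop 3:m onto floor
drop 4:j onto {2:k, 3:m}
drop 5:m onto {4:j}
drop 6:k onto {4:j}
ground layer = {0:i, 3:m}
drop-orders for the pieces not yet dropped (sum over which currently-grounded one goes next):
  1 to go: {5} 1  {6} 1
  2 to go: {5,6} 2
  3 to go: {4,5,6} 2
  4 to go: {2,4,5,6} 2  {3,4,5,6} 2
  5 to go: {1,2,4,5,6} 2  {2,3,4,5,6} 4
  if 0:i drops first: 6 orders
  if 3:m drops first: 2 orders
heap linearizations: 8

8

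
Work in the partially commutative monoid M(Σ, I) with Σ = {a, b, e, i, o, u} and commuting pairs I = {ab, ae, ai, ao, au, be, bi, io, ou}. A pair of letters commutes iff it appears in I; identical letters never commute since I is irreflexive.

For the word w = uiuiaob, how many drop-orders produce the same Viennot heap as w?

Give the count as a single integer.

63

#0=u has no predecessor
#1=i depends on [0:u]
#2=u depends on [1:i]
#3=i depends on [2:u]
#4=a has no predecessor
#5=o has no predecessor
#6=b depends on [2:u, 5:o]
sources: [0:u, 4:a, 5:o]
N(rest) = Σ N(rest − s) over sources s of rest; N(one piece) = 1:
  size 1 → [3]=1  [4]=1  [6]=1
  size 2 → [3,4]=2  [3,6]=2  [4,6]=2  [5,6]=1
  size 3 → [2,3,6]=2  [3,4,6]=6  [3,5,6]=3  [4,5,6]=3
  size 4 → [1,2,3,6]=2  [2,3,4,6]=8  [2,3,5,6]=5  [3,4,5,6]=12
  size 5 → [0,1,2,3,6]=2  [1,2,3,4,6]=10  [1,2,3,5,6]=7  [2,3,4,5,6]=25
  first=0(u) contributes 42
  first=4(a) contributes 9
  first=5(o) contributes 12
|[w]| = 63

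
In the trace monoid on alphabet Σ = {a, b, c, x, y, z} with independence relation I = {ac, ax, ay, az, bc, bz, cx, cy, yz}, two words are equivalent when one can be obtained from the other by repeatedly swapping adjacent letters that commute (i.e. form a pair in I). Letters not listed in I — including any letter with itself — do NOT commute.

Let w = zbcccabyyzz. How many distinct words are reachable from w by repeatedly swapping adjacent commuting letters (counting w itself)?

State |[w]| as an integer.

0(z) covers ∅
1(b) covers ∅
2(c) covers 0:z
3(c) covers 2:c
4(c) covers 3:c
5(a) covers 1:b
6(b) covers 5:a
7(y) covers 6:b
8(y) covers 7:y
9(z) covers 4:c
10(z) covers 9:z
floor of heap: 0:z, 1:b
completions by unplaced set U, small U first (add the entries for U minus each lowest piece of U):
  |U|=1: {8}:1  {10}:1
  |U|=2: {7,8}:1  {8,10}:2  {9,10}:1
  |U|=3: {4,9,10}:1  {6,7,8}:1  {7,8,10}:3  {8,9,10}:3
  |U|=4: {3,4,9,10}:1  {4,8,9,10}:4  {5,6,7,8}:1  {6,7,8,10}:4  {7,8,9,10}:6
  |U|=5: {1,5,6,7,8}:1  {2,3,4,9,10}:1  {3,4,8,9,10}:5  {4,7,8,9,10}:10  {5,6,7,8,10}:5  {6,7,8,9,10}:10
  |U|=6: {0,2,3,4,9,10}:1  {1,5,6,7,8,10}:6  {2,3,4,8,9,10}:6  {3,4,7,8,9,10}:15  {4,6,7,8,9,10}:20  {5,6,7,8,9,10}:15
  |U|=7: {0,2,3,4,8,9,10}:7  {1,5,6,7,8,9,10}:21  {2,3,4,7,8,9,10}:21  {3,4,6,7,8,9,10}:35  {4,5,6,7,8,9,10}:35
  |U|=8: {0,2,3,4,7,8,9,10}:28  {1,4,5,6,7,8,9,10}:56  {2,3,4,6,7,8,9,10}:56  {3,4,5,6,7,8,9,10}:70
  |U|=9: {0,2,3,4,6,7,8,9,10}:84  {1,3,4,5,6,7,8,9,10}:126  {2,3,4,5,6,7,8,9,10}:126
  start at 0(z): 252
  start at 1(b): 210
sum over floor = 462

462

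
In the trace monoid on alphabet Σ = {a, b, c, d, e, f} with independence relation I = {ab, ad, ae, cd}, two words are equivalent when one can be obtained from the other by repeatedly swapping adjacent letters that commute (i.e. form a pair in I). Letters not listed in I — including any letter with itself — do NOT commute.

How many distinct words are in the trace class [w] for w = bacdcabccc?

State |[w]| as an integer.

piece 0:b — minimal
piece 1:a — minimal
piece 2:c rests on {0:b, 1:a}
piece 3:d rests on {0:b}
piece 4:c rests on {2:c}
piece 5:a rests on {4:c}
piece 6:b rests on {3:d, 4:c}
piece 7:c rests on {5:a, 6:b}
piece 8:c rests on {7:c}
piece 9:c rests on {8:c}
minimal pieces: {0:b, 1:a}
ways to finish when only these pieces remain (= sum over removing one remaining piece with nothing left below it):
  1 left: {9}→1
  2 left: {8,9}→1
  3 left: {7,8,9}→1
  4 left: {5,7,8,9}→1  {6,7,8,9}→1
  5 left: {3,6,7,8,9}→1  {5,6,7,8,9}→2
  6 left: {3,5,6,7,8,9}→3  {4,5,6,7,8,9}→2
  7 left: {2,4,5,6,7,8,9}→2  {3,4,5,6,7,8,9}→5
  8 left: {1,2,4,5,6,7,8,9}→2  {2,3,4,5,6,7,8,9}→7
  placing 0:b first → 9 extensions
  placing 1:a first → 7 extensions
total linear extensions = 16

16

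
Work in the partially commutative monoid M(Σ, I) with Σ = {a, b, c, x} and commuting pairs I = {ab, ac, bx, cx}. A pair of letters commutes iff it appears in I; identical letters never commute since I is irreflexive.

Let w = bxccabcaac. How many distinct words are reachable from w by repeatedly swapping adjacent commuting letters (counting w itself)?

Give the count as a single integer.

210

0(b) covers ∅
1(x) covers ∅
2(c) covers 0:b
3(c) covers 2:c
4(a) covers 1:x
5(b) covers 3:c
6(c) covers 5:b
7(a) covers 4:a
8(a) covers 7:a
9(c) covers 6:c
floor of heap: 0:b, 1:x
completions by unplaced set U, small U first (add the entries for U minus each lowest piece of U):
  |U|=1: {8}:1  {9}:1
  |U|=2: {6,9}:1  {7,8}:1  {8,9}:2
  |U|=3: {4,7,8}:1  {5,6,9}:1  {6,8,9}:3  {7,8,9}:3
  |U|=4: {1,4,7,8}:1  {3,5,6,9}:1  {4,7,8,9}:4  {5,6,8,9}:4  {6,7,8,9}:6
  |U|=5: {1,4,7,8,9}:5  {2,3,5,6,9}:1  {3,5,6,8,9}:5  {4,6,7,8,9}:10  {5,6,7,8,9}:10
  |U|=6: {0,2,3,5,6,9}:1  {1,4,6,7,8,9}:15  {2,3,5,6,8,9}:6  {3,5,6,7,8,9}:15  {4,5,6,7,8,9}:20
  |U|=7: {0,2,3,5,6,8,9}:7  {1,4,5,6,7,8,9}:35  {2,3,5,6,7,8,9}:21  {3,4,5,6,7,8,9}:35
  |U|=8: {0,2,3,5,6,7,8,9}:28  {1,3,4,5,6,7,8,9}:70  {2,3,4,5,6,7,8,9}:56
  start at 0(b): 126
  start at 1(x): 84
sum over floor = 210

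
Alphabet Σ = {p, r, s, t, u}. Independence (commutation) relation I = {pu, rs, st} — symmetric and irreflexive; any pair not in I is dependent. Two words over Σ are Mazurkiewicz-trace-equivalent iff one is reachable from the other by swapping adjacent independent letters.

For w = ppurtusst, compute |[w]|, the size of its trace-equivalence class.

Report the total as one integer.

drop 0:p onto floor
drop 1:p onto {0:p}
drop 2:u onto floor
drop 3:r onto {1:p, 2:u}
drop 4:t onto {3:r}
drop 5:u onto {4:t}
drop 6:s onto {5:u}
drop 7:s onto {6:s}
drop 8:t onto {5:u}
ground layer = {0:p, 2:u}
drop-orders for the pieces not yet dropped (sum over which currently-grounded one goes next):
  1 to go: {7} 1  {8} 1
  2 to go: {6,7} 1  {7,8} 2
  3 to go: {6,7,8} 3
  4 to go: {5,6,7,8} 3
  5 to go: {4,5,6,7,8} 3
  6 to go: {3,4,5,6,7,8} 3
  7 to go: {1,3,4,5,6,7,8} 3  {2,3,4,5,6,7,8} 3
  if 0:p drops first: 6 orders
  if 2:u drops first: 3 orders
heap linearizations: 9

9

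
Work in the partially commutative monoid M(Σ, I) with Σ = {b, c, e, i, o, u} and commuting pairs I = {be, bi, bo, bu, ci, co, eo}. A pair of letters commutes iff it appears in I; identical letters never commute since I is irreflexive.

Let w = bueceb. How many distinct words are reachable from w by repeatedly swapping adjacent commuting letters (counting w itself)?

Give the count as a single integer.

6

#0=b has no predecessor
#1=u has no predecessor
#2=e depends on [1:u]
#3=c depends on [0:b, 2:e]
#4=e depends on [3:c]
#5=b depends on [3:c]
sources: [0:b, 1:u]
N(rest) = Σ N(rest − s) over sources s of rest; N(one piece) = 1:
  size 1 → [4]=1  [5]=1
  size 2 → [4,5]=2
  size 3 → [3,4,5]=2
  size 4 → [0,3,4,5]=2  [2,3,4,5]=2
  first=0(b) contributes 2
  first=1(u) contributes 4
|[w]| = 6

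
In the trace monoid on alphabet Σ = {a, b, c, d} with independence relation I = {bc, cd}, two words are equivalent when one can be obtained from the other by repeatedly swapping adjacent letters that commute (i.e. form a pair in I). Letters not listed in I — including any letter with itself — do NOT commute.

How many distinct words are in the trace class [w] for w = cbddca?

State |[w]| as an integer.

piece 0:c — minimal
piece 1:b — minimal
piece 2:d rests on {1:b}
piece 3:d rests on {2:d}
piece 4:c rests on {0:c}
piece 5:a rests on {3:d, 4:c}
minimal pieces: {0:c, 1:b}
ways to finish when only these pieces remain (= sum over removing one remaining piece with nothing left below it):
  1 left: {5}→1
  2 left: {3,5}→1  {4,5}→1
  3 left: {0,4,5}→1  {2,3,5}→1  {3,4,5}→2
  4 left: {0,3,4,5}→3  {1,2,3,5}→1  {2,3,4,5}→3
  placing 0:c first → 4 extensions
  placing 1:b first → 6 extensions
total linear extensions = 10

10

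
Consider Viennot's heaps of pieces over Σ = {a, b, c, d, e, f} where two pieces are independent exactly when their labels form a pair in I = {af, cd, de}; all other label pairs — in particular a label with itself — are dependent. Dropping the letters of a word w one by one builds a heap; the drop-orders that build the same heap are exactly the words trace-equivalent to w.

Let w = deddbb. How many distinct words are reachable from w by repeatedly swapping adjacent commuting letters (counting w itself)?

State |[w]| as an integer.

piece 0:d — minimal
piece 1:e — minimal
piece 2:d rests on {0:d}
piece 3:d rests on {2:d}
piece 4:b rests on {1:e, 3:d}
piece 5:b rests on {4:b}
minimal pieces: {0:d, 1:e}
ways to finish when only these pieces remain (= sum over removing one remaining piece with nothing left below it):
  1 left: {5}→1
  2 left: {4,5}→1
  3 left: {1,4,5}→1  {3,4,5}→1
  4 left: {1,3,4,5}→2  {2,3,4,5}→1
  placing 0:d first → 3 extensions
  placing 1:e first → 1 extensions
total linear extensions = 4

4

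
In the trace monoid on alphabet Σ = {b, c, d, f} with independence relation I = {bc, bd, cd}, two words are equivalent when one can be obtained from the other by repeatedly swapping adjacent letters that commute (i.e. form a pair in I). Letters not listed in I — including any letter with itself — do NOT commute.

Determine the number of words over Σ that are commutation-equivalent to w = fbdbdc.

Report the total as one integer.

30

#0=f has no predecessor
#1=b depends on [0:f]
#2=d depends on [0:f]
#3=b depends on [1:b]
#4=d depends on [2:d]
#5=c depends on [0:f]
sources: [0:f]
N(rest) = Σ N(rest − s) over sources s of rest; N(one piece) = 1:
  size 1 → [3]=1  [4]=1  [5]=1
  size 2 → [1,3]=1  [2,4]=1  [3,4]=2  [3,5]=2  [4,5]=2
  size 3 → [1,3,4]=3  [1,3,5]=3  [2,3,4]=3  [2,4,5]=3  [3,4,5]=6
  size 4 → [1,2,3,4]=6  [1,3,4,5]=12  [2,3,4,5]=12
  first=0(f) contributes 30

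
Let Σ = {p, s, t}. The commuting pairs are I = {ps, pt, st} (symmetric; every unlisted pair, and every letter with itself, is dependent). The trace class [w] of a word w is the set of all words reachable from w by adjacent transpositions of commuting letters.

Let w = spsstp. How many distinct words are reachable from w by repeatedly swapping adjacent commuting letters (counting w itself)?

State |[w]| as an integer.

60

piece 0:s — minimal
piece 1:p — minimal
piece 2:s rests on {0:s}
piece 3:s rests on {2:s}
piece 4:t — minimal
piece 5:p rests on {1:p}
minimal pieces: {0:s, 1:p, 4:t}
ways to finish when only these pieces remain (= sum over removing one remaining piece with nothing left below it):
  1 left: {3}→1  {4}→1  {5}→1
  2 left: {1,5}→1  {2,3}→1  {3,4}→2  {3,5}→2  {4,5}→2
  3 left: {0,2,3}→1  {1,3,5}→3  {1,4,5}→3  {2,3,4}→3  {2,3,5}→3  {3,4,5}→6
  4 left: {0,2,3,4}→4  {0,2,3,5}→4  {1,2,3,5}→6  {1,3,4,5}→12  {2,3,4,5}→12
  placing 0:s first → 30 extensions
  placing 1:p first → 20 extensions
  placing 4:t first → 10 extensions
total linear extensions = 60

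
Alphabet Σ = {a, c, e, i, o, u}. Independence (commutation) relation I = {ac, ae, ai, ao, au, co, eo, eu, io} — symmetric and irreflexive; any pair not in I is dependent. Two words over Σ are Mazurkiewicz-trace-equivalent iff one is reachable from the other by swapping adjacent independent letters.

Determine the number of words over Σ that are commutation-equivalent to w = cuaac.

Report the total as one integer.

piece 0:c — minimal
piece 1:u rests on {0:c}
piece 2:a — minimal
piece 3:a rests on {2:a}
piece 4:c rests on {1:u}
minimal pieces: {0:c, 2:a}
ways to finish when only these pieces remain (= sum over removing one remaining piece with nothing left below it):
  1 left: {3}→1  {4}→1
  2 left: {1,4}→1  {2,3}→1  {3,4}→2
  3 left: {0,1,4}→1  {1,3,4}→3  {2,3,4}→3
  placing 0:c first → 6 extensions
  placing 2:a first → 4 extensions
total linear extensions = 10

10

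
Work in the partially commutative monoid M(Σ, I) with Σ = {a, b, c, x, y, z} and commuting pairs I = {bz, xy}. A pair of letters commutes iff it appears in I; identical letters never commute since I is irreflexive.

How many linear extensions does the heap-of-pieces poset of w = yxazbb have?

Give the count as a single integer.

6

0(y) covers ∅
1(x) covers ∅
2(a) covers 0:y, 1:x
3(z) covers 2:a
4(b) covers 2:a
5(b) covers 4:b
floor of heap: 0:y, 1:x
completions by unplaced set U, small U first (add the entries for U minus each lowest piece of U):
  |U|=1: {3}:1  {5}:1
  |U|=2: {3,5}:2  {4,5}:1
  |U|=3: {3,4,5}:3
  |U|=4: {2,3,4,5}:3
  start at 0(y): 3
  start at 1(x): 3
sum over floor = 6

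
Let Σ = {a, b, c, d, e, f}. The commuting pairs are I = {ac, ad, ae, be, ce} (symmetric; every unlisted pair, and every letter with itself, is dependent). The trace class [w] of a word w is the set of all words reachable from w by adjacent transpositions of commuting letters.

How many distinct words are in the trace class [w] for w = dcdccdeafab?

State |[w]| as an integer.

8

0(d) covers ∅
1(c) covers 0:d
2(d) covers 1:c
3(c) covers 2:d
4(c) covers 3:c
5(d) covers 4:c
6(e) covers 5:d
7(a) covers ∅
8(f) covers 6:e, 7:a
9(a) covers 8:f
10(b) covers 9:a
floor of heap: 0:d, 7:a
completions by unplaced set U, small U first (add the entries for U minus each lowest piece of U):
  |U|=1: {10}:1
  |U|=2: {9,10}:1
  |U|=3: {8,9,10}:1
  |U|=4: {6,8,9,10}:1  {7,8,9,10}:1
  |U|=5: {5,6,8,9,10}:1  {6,7,8,9,10}:2
  |U|=6: {4,5,6,8,9,10}:1  {5,6,7,8,9,10}:3
  |U|=7: {3,4,5,6,8,9,10}:1  {4,5,6,7,8,9,10}:4
  |U|=8: {2,3,4,5,6,8,9,10}:1  {3,4,5,6,7,8,9,10}:5
  |U|=9: {1,2,3,4,5,6,8,9,10}:1  {2,3,4,5,6,7,8,9,10}:6
  start at 0(d): 7
  start at 7(a): 1
sum over floor = 8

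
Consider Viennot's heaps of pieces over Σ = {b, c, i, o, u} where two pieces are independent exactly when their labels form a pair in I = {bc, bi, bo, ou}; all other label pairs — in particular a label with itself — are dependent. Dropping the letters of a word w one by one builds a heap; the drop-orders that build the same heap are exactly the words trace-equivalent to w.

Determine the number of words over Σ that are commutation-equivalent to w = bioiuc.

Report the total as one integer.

4

0(b) covers ∅
1(i) covers ∅
2(o) covers 1:i
3(i) covers 2:o
4(u) covers 0:b, 3:i
5(c) covers 4:u
floor of heap: 0:b, 1:i
completions by unplaced set U, small U first (add the entries for U minus each lowest piece of U):
  |U|=1: {5}:1
  |U|=2: {4,5}:1
  |U|=3: {0,4,5}:1  {3,4,5}:1
  |U|=4: {0,3,4,5}:2  {2,3,4,5}:1
  start at 0(b): 1
  start at 1(i): 3
sum over floor = 4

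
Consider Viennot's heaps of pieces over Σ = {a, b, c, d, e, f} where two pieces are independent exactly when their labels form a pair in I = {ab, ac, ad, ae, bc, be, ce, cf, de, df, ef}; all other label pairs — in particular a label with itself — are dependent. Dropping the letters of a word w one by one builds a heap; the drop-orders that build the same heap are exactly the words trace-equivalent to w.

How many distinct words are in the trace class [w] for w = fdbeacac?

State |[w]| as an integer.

drop 0:f onto floor
drop 1:d onto floor
drop 2:b onto {0:f, 1:d}
drop 3:e onto floor
drop 4:a onto {0:f}
drop 5:c onto {1:d}
drop 6:a onto {4:a}
drop 7:c onto {5:c}
ground layer = {0:f, 1:d, 3:e}
drop-orders for the pieces not yet dropped (sum over which currently-grounded one goes next):
  1 to go: {2} 1  {3} 1  {6} 1  {7} 1
  2 to go: {2,3} 2  {2,6} 2  {2,7} 2  {3,6} 2  {3,7} 2  {4,6} 1  {5,7} 1  {6,7} 2
  3 to go: {2,3,6} 6  {2,3,7} 6  {2,4,6} 3  {2,5,7} 3  {2,6,7} 6  {3,4,6} 3  {3,5,7} 3  {3,6,7} 6  {4,6,7} 3  {5,6,7} 3
  4 to go: {0,2,4,6} 3  {1,2,5,7} 3  {2,3,4,6} 12  {2,3,5,7} 12  {2,3,6,7} 24  {2,4,6,7} 12  {2,5,6,7} 12  {3,4,6,7} 12  {3,5,6,7} 12  {4,5,6,7} 6
  5 to go: {0,2,3,4,6} 15  {0,2,4,6,7} 15  {1,2,3,5,7} 15  {1,2,5,6,7} 15  {2,3,4,6,7} 60  {2,3,5,6,7} 60  {2,4,5,6,7} 30  {3,4,5,6,7} 30
  6 to go: {0,2,3,4,6,7} 90  {0,2,4,5,6,7} 45  {1,2,3,5,6,7} 90  {1,2,4,5,6,7} 45  {2,3,4,5,6,7} 180
  if 0:f drops first: 315 orders
  if 1:d drops first: 315 orders
  if 3:e drops first: 90 orders
heap linearizations: 720

720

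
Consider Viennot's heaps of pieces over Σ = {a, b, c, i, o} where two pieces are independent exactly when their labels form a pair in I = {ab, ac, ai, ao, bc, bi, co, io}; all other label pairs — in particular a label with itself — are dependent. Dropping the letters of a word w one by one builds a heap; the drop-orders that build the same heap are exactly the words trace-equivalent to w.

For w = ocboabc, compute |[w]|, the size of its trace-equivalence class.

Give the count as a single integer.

drop 0:o onto floor
drop 1:c onto floor
drop 2:b onto {0:o}
drop 3:o onto {2:b}
drop 4:a onto floor
drop 5:b onto {3:o}
drop 6:c onto {1:c}
ground layer = {0:o, 1:c, 4:a}
drop-orders for the pieces not yet dropped (sum over which currently-grounded one goes next):
  1 to go: {4} 1  {5} 1  {6} 1
  2 to go: {1,6} 1  {3,5} 1  {4,5} 2  {4,6} 2  {5,6} 2
  3 to go: {1,4,6} 3  {1,5,6} 3  {2,3,5} 1  {3,4,5} 3  {3,5,6} 3  {4,5,6} 6
  4 to go: {0,2,3,5} 1  {1,3,5,6} 6  {1,4,5,6} 12  {2,3,4,5} 4  {2,3,5,6} 4  {3,4,5,6} 12
  5 to go: {0,2,3,4,5} 5  {0,2,3,5,6} 5  {1,2,3,5,6} 10  {1,3,4,5,6} 30  {2,3,4,5,6} 20
  if 0:o drops first: 60 orders
  if 1:c drops first: 30 orders
  if 4:a drops first: 15 orders
heap linearizations: 105

105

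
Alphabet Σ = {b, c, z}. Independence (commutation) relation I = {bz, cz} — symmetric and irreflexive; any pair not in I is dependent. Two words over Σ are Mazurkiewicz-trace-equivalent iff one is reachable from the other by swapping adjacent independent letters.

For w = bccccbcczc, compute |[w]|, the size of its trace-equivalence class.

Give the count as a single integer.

piece 0:b — minimal
piece 1:c rests on {0:b}
piece 2:c rests on {1:c}
piece 3:c rests on {2:c}
piece 4:c rests on {3:c}
piece 5:b rests on {4:c}
piece 6:c rests on {5:b}
piece 7:c rests on {6:c}
piece 8:z — minimal
piece 9:c rests on {7:c}
minimal pieces: {0:b, 8:z}
ways to finish when only these pieces remain (= sum over removing one remaining piece with nothing left below it):
  1 left: {8}→1  {9}→1
  2 left: {7,9}→1  {8,9}→2
  3 left: {6,7,9}→1  {7,8,9}→3
  4 left: {5,6,7,9}→1  {6,7,8,9}→4
  5 left: {4,5,6,7,9}→1  {5,6,7,8,9}→5
  6 left: {3,4,5,6,7,9}→1  {4,5,6,7,8,9}→6
  7 left: {2,3,4,5,6,7,9}→1  {3,4,5,6,7,8,9}→7
  8 left: {1,2,3,4,5,6,7,9}→1  {2,3,4,5,6,7,8,9}→8
  placing 0:b first → 9 extensions
  placing 8:z first → 1 extensions
total linear extensions = 10

10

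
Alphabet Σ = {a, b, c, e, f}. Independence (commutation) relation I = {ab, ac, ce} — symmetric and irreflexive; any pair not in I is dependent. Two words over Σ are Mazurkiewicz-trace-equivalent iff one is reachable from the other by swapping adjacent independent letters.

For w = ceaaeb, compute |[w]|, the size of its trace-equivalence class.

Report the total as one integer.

5

#0=c has no predecessor
#1=e has no predecessor
#2=a depends on [1:e]
#3=a depends on [2:a]
#4=e depends on [3:a]
#5=b depends on [0:c, 4:e]
sources: [0:c, 1:e]
N(rest) = Σ N(rest − s) over sources s of rest; N(one piece) = 1:
  size 1 → [5]=1
  size 2 → [0,5]=1  [4,5]=1
  size 3 → [0,4,5]=2  [3,4,5]=1
  size 4 → [0,3,4,5]=3  [2,3,4,5]=1
  first=0(c) contributes 1
  first=1(e) contributes 4
|[w]| = 5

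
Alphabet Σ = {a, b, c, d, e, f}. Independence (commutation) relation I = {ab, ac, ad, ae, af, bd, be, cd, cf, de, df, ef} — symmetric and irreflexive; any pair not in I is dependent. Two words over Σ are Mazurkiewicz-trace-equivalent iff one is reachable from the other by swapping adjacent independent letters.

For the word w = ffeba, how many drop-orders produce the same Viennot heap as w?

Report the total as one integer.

20

0(f) covers ∅
1(f) covers 0:f
2(e) covers ∅
3(b) covers 1:f
4(a) covers ∅
floor of heap: 0:f, 2:e, 4:a
completions by unplaced set U, small U first (add the entries for U minus each lowest piece of U):
  |U|=1: {2}:1  {3}:1  {4}:1
  |U|=2: {1,3}:1  {2,3}:2  {2,4}:2  {3,4}:2
  |U|=3: {0,1,3}:1  {1,2,3}:3  {1,3,4}:3  {2,3,4}:6
  start at 0(f): 12
  start at 2(e): 4
  start at 4(a): 4
sum over floor = 20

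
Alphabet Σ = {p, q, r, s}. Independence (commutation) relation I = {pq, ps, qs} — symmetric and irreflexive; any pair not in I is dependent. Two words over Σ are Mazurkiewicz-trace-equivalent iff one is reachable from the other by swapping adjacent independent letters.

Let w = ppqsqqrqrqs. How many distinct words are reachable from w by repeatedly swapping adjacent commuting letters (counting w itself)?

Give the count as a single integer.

120

#0=p has no predecessor
#1=p depends on [0:p]
#2=q has no predecessor
#3=s has no predecessor
#4=q depends on [2:q]
#5=q depends on [4:q]
#6=r depends on [1:p, 3:s, 5:q]
#7=q depends on [6:r]
#8=r depends on [7:q]
#9=q depends on [8:r]
#10=s depends on [8:r]
sources: [0:p, 2:q, 3:s]
N(rest) = Σ N(rest − s) over sources s of rest; N(one piece) = 1:
  size 1 → [9]=1  [10]=1
  size 2 → [9,10]=2
  size 3 → [8,9,10]=2
  size 4 → [7,8,9,10]=2
  size 5 → [6,7,8,9,10]=2
  size 6 → [1,6,7,8,9,10]=2  [3,6,7,8,9,10]=2  [5,6,7,8,9,10]=2
  size 7 → [0,1,6,7,8,9,10]=2  [1,3,6,7,8,9,10]=4  [1,5,6,7,8,9,10]=4  [3,5,6,7,8,9,10]=4  [4,5,6,7,8,9,10]=2
  size 8 → [0,1,3,6,7,8,9,10]=6  [0,1,5,6,7,8,9,10]=6  [1,3,5,6,7,8,9,10]=12  [1,4,5,6,7,8,9,10]=6  [2,4,5,6,7,8,9,10]=2  [3,4,5,6,7,8,9,10]=6
  size 9 → [0,1,3,5,6,7,8,9,10]=24  [0,1,4,5,6,7,8,9,10]=12  [1,2,4,5,6,7,8,9,10]=8  [1,3,4,5,6,7,8,9,10]=24  [2,3,4,5,6,7,8,9,10]=8
  first=0(p) contributes 40
  first=2(q) contributes 60
  first=3(s) contributes 20
|[w]| = 120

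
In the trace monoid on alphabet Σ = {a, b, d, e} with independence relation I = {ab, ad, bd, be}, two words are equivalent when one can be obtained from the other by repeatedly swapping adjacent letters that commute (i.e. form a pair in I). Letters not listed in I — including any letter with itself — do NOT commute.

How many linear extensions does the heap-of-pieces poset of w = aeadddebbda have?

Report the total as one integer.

#0=a has no predecessor
#1=e depends on [0:a]
#2=a depends on [1:e]
#3=d depends on [1:e]
#4=d depends on [3:d]
#5=d depends on [4:d]
#6=e depends on [2:a, 5:d]
#7=b has no predecessor
#8=b depends on [7:b]
#9=d depends on [6:e]
#10=a depends on [6:e]
sources: [0:a, 7:b]
N(rest) = Σ N(rest − s) over sources s of rest; N(one piece) = 1:
  size 1 → [8]=1  [9]=1  [10]=1
  size 2 → [7,8]=1  [8,9]=2  [8,10]=2  [9,10]=2
  size 3 → [6,9,10]=2  [7,8,9]=3  [7,8,10]=3  [8,9,10]=6
  size 4 → [2,6,9,10]=2  [5,6,9,10]=2  [6,8,9,10]=8  [7,8,9,10]=12
  size 5 → [2,5,6,9,10]=4  [2,6,8,9,10]=10  [4,5,6,9,10]=2  [5,6,8,9,10]=10  [6,7,8,9,10]=20
  size 6 → [2,4,5,6,9,10]=6  [2,5,6,8,9,10]=24  [2,6,7,8,9,10]=30  [3,4,5,6,9,10]=2  [4,5,6,8,9,10]=12  [5,6,7,8,9,10]=30
  size 7 → [2,3,4,5,6,9,10]=8  [2,4,5,6,8,9,10]=42  [2,5,6,7,8,9,10]=84  [3,4,5,6,8,9,10]=14  [4,5,6,7,8,9,10]=42
  size 8 → [1,2,3,4,5,6,9,10]=8  [2,3,4,5,6,8,9,10]=64  [2,4,5,6,7,8,9,10]=168  [3,4,5,6,7,8,9,10]=56
  size 9 → [0,1,2,3,4,5,6,9,10]=8  [1,2,3,4,5,6,8,9,10]=72  [2,3,4,5,6,7,8,9,10]=288
  first=0(a) contributes 360
  first=7(b) contributes 80
|[w]| = 440

440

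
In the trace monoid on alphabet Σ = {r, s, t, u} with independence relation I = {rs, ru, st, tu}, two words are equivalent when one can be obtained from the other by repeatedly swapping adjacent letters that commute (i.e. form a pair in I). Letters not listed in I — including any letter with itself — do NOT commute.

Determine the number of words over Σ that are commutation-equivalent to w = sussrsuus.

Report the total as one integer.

0(s) covers ∅
1(u) covers 0:s
2(s) covers 1:u
3(s) covers 2:s
4(r) covers ∅
5(s) covers 3:s
6(u) covers 5:s
7(u) covers 6:u
8(s) covers 7:u
floor of heap: 0:s, 4:r
completions by unplaced set U, small U first (add the entries for U minus each lowest piece of U):
  |U|=1: {4}:1  {8}:1
  |U|=2: {4,8}:2  {7,8}:1
  |U|=3: {4,7,8}:3  {6,7,8}:1
  |U|=4: {4,6,7,8}:4  {5,6,7,8}:1
  |U|=5: {3,5,6,7,8}:1  {4,5,6,7,8}:5
  |U|=6: {2,3,5,6,7,8}:1  {3,4,5,6,7,8}:6
  |U|=7: {1,2,3,5,6,7,8}:1  {2,3,4,5,6,7,8}:7
  start at 0(s): 8
  start at 4(r): 1
sum over floor = 9

9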